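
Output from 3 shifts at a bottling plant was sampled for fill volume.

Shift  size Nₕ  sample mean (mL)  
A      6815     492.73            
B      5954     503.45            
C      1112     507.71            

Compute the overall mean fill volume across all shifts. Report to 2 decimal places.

498.53

N = 6815 + 5954 + 1112 = 13881.
The stratified mean weights each stratum mean by its population share Nₕ/N.
Σ Nₕx̄ₕ = 6815·492.73 + 5954·503.45 + 1112·507.71 = 3357954.95 + 2997541.3 + 564573.52 = 6920069.77.
Divide by N: 6920069.77 / 13881 = 498.5282... → 498.53.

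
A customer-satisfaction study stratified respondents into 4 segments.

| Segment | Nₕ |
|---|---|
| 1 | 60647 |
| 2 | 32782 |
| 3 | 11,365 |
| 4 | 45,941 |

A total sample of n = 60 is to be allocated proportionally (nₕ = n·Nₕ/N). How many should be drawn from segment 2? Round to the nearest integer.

13

N = 60647 + 32782 + 11365 + 45941 = 150735.
n_2 = 60·32782/150735 = 13.049... → 13.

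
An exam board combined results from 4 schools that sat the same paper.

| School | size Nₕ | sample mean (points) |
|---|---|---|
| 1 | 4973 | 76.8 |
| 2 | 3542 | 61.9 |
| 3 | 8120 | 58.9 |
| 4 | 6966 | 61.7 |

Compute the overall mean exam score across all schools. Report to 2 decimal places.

x̄_st = (Σ Nₕx̄ₕ) / (Σ Nₕ) = (4973·76.8 + 3542·61.9 + 8120·58.9 + 6966·61.7) / 23601
= 1509246.4 / 23601 = 63.9484... → 63.95.

63.95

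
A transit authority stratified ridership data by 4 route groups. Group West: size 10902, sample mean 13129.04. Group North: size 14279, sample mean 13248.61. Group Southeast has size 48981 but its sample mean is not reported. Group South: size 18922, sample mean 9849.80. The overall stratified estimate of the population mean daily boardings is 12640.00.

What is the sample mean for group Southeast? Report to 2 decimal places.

N = 10902 + 14279 + 48981 + 18922 = 93084.
Overall total = μ·N = 12640.00·93084 = 1176581760.
Subtract the known strata: 10902·13129.04 + 14279·13248.61 + 18922·9849.80 = 518687611.87.
Remaining total for group Southeast: 1176581760 − 518687611.87 = 657894148.13.
Divide by its size: 657894148.13 / 48981 = 13431.6194... → 13431.62.

13431.62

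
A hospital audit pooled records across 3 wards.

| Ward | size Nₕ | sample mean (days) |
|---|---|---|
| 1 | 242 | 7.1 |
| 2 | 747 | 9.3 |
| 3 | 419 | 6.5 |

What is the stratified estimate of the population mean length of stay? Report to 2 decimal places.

8.09

N = 242 + 747 + 419 = 1408.
Overall mean = Σ (Nₕ/N)·x̄ₕ — weight by population share, not a simple average.
Σ Nₕx̄ₕ = 242·7.1 + 747·9.3 + 419·6.5 = 1718.2 + 6947.1 + 2723.5 = 11388.8.
Divide by N: 11388.8 / 1408 = 8.0886... → 8.09.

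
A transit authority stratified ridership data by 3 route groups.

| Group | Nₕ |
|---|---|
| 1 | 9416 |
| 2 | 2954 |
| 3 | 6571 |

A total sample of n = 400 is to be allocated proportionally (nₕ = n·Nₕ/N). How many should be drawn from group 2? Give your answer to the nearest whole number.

N = 9416 + 2954 + 6571 = 18941.
n_2 = 400·2954/18941 = 62.383... → 62.

62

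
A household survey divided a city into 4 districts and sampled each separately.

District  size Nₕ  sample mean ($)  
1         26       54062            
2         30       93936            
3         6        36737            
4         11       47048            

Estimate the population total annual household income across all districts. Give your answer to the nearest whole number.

Estimate total by summing Nₕ·x̄ₕ over strata.
26·54062 + 30·93936 + 6·36737 + 11·47048 = 1405612 + 2818080 + 220422 + 517528 = 4961642.

4961642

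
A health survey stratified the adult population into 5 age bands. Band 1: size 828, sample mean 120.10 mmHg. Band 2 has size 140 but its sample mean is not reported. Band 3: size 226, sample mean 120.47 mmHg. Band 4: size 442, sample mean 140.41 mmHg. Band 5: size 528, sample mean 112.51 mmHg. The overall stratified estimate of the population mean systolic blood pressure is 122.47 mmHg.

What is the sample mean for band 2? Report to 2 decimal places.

120.64

N = 828 + 140 + 226 + 442 + 528 = 2164.
Overall total = μ·N = 122.47·2164 = 265025.08.
Subtract the known strata: 828·120.10 + 226·120.47 + 442·140.41 + 528·112.51 = 248135.52.
Remaining total for band 2: 265025.08 − 248135.52 = 16889.56.
Divide by its size: 16889.56 / 140 = 120.6397... → 120.64.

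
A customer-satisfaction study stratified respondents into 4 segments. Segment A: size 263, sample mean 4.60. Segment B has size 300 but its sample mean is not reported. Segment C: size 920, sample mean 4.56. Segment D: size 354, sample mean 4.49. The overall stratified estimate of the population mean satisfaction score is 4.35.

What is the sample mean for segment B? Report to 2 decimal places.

N = 263 + 300 + 920 + 354 = 1837.
Overall total = μ·N = 4.35·1837 = 7990.95.
Subtract the known strata: 263·4.60 + 920·4.56 + 354·4.49 = 6994.46.
Remaining total for segment B: 7990.95 − 6994.46 = 996.49.
Divide by its size: 996.49 / 300 = 3.3216... → 3.32.

3.32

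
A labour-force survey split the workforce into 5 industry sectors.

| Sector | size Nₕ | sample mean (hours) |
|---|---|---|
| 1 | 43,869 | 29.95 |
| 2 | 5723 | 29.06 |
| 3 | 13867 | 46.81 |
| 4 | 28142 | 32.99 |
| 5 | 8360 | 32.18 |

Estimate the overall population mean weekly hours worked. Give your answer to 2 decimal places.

x̄_st = (Σ Nₕx̄ₕ) / (Σ Nₕ) = (43869·29.95 + 5723·29.06 + 13867·46.81 + 28142·32.99 + 8360·32.18) / 99961
= 3326730.58 / 99961 = 33.2803... → 33.28.

33.28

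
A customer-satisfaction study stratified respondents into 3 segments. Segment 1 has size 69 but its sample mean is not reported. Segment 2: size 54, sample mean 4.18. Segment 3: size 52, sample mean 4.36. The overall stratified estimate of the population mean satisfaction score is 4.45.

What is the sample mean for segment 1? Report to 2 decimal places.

4.73

N = 69 + 54 + 52 = 175.
Overall total = μ·N = 4.45·175 = 778.75.
Subtract the known strata: 54·4.18 + 52·4.36 = 452.44.
Remaining total for segment 1: 778.75 − 452.44 = 326.31.
Divide by its size: 326.31 / 69 = 4.7291... → 4.73.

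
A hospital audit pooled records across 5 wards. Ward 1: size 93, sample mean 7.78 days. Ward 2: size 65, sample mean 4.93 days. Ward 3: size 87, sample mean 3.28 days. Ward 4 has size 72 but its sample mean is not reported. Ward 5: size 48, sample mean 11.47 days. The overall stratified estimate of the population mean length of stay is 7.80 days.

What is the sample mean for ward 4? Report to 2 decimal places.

13.43

Σ Nₕx̄ₕ = N·μ, so 72·x̄_4 = 365·7.80 − (93·7.78 + 65·4.93 + 87·3.28 + 48·11.47).
= 2847 − 1879.91 = 967.09.
x̄_4 = 967.09 / 72 = 13.4318... → 13.43.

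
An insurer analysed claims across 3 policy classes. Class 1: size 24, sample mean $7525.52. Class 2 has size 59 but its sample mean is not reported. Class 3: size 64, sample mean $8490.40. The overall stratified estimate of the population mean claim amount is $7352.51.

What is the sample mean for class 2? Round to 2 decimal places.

6047.81

Σ Nₕx̄ₕ = N·μ, so 59·x̄_2 = 147·7352.51 − (24·7525.52 + 64·8490.40).
= 1080818.97 − 723998.08 = 356820.89.
x̄_2 = 356820.89 / 59 = 6047.8117... → 6047.81.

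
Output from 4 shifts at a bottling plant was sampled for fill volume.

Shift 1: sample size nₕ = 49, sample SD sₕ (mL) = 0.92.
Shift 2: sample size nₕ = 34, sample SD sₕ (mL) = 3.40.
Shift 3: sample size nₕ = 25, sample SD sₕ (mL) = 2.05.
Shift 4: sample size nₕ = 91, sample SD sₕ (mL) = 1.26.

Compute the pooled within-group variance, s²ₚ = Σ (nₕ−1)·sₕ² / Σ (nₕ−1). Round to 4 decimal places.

3.4146

Degrees of freedom: 48 + 33 + 24 + 90 = 195.
Σ(nₕ−1)sₕ² = 48·0.8464 + 33·11.56 + 24·4.2025 + 90·1.5876 = 665.8512.
s²ₚ = 665.8512 / 195 = 3.414622... → 3.4146.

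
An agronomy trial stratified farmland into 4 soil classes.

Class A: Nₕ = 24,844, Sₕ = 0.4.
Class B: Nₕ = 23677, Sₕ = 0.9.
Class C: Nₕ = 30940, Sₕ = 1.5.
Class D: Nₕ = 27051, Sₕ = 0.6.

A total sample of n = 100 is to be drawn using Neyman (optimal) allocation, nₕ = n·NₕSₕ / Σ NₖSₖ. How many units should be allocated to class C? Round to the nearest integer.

A: NₕSₕ = 24844·0.4 = 9937.6
B: NₕSₕ = 23677·0.9 = 21309.3
C: NₕSₕ = 30940·1.5 = 46410
D: NₕSₕ = 27051·0.6 = 16230.6
Σ NₕSₕ = 93887.5.
n_C = 100·46410/93887.5 = 49.432... → 49.

49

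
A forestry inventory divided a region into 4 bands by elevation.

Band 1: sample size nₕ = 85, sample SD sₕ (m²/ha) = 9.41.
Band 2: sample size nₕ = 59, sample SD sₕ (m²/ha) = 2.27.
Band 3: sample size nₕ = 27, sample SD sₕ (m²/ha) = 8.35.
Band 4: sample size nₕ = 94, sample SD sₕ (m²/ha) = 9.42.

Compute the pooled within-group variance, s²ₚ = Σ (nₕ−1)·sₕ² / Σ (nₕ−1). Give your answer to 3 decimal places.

68.208

1: (85−1)·9.41² = 84·88.5481 = 7438.0404
2: (59−1)·2.27² = 58·5.1529 = 298.8682
3: (27−1)·8.35² = 26·69.7225 = 1812.785
4: (94−1)·9.42² = 93·88.7364 = 8252.4852
Numerator = 17802.1788; denominator = Σ(nₕ−1) = 261.
s²ₚ = 17802.1788/261 = 68.20758... → 68.208.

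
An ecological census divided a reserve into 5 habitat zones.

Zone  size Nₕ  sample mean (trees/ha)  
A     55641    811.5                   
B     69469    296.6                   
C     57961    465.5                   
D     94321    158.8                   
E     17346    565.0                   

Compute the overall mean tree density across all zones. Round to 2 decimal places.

398.72

N = 55641 + 69469 + 57961 + 94321 + 17346 = 294738.
Overall mean = Σ (Nₕ/N)·x̄ₕ — weight by population share, not a simple average.
Σ Nₕx̄ₕ = 55641·811.5 + 69469·296.6 + 57961·465.5 + 94321·158.8 + 17346·565.0 = 45152671.5 + 20604505.4 + 26980845.5 + 14978174.8 + 9800490 = 117516687.2.
Divide by N: 117516687.2 / 294738 = 398.7158... → 398.72.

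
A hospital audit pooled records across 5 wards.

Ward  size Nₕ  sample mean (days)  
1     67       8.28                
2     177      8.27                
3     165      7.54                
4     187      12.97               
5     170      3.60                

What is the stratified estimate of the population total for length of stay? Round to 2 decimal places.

6300.04

Population total = Σ Nₕ·x̄ₕ (each stratum's size times its mean).
67·8.28 + 177·8.27 + 165·7.54 + 187·12.97 + 170·3.60 = 554.76 + 1463.79 + 1244.1 + 2425.39 + 612 = 6300.04.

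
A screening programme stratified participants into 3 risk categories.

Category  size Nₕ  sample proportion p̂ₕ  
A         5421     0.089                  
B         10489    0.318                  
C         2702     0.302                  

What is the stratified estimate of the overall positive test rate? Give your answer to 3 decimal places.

0.249

N = 5421 + 10489 + 2702 = 18612.
Overall proportion = Σ (Nₕ/N)·p̂ₕ.
Σ Nₕp̂ₕ = 482.469 + 3335.502 + 816.004 = 4633.975.
4633.975 / 18612 = 0.24898... → 0.249.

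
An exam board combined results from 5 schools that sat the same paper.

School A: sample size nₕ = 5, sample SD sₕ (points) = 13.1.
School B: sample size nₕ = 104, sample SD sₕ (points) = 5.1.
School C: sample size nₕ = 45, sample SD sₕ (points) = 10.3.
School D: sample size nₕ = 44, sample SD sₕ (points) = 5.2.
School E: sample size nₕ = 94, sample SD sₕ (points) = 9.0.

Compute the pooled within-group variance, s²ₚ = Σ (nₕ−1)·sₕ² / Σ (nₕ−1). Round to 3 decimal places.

58.290

Degrees of freedom: 4 + 103 + 44 + 43 + 93 = 287.
Σ(nₕ−1)sₕ² = 4·171.61 + 103·26.01 + 44·106.09 + 43·27.04 + 93·81 = 16729.15.
s²ₚ = 16729.15 / 287 = 58.28972... → 58.290.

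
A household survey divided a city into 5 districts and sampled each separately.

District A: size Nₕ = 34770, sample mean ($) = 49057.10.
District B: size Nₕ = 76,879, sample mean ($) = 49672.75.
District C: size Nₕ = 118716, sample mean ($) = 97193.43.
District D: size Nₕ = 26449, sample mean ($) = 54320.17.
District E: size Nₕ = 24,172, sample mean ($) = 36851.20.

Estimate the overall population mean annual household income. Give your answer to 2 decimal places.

69008.43

N = 34770 + 76879 + 118716 + 26449 + 24172 = 280986.
The stratified mean weights each stratum mean by its population share Nₕ/N.
Σ Nₕx̄ₕ = 34770·49057.10 + 76879·49672.75 + 118716·97193.43 + 26449·54320.17 + 24172·36851.20 = 1705715367 + 3818791347.25 + 11538415235.88 + 1436714176.33 + 890767206.4 = 19390403332.86.
Divide by N: 19390403332.86 / 280986 = 69008.4322... → 69008.43.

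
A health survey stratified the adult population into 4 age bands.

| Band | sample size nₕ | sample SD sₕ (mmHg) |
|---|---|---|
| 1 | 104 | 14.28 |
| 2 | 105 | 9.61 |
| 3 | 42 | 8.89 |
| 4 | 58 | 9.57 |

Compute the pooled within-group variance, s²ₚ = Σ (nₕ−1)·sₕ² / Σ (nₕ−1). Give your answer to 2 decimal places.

Degrees of freedom: 103 + 104 + 41 + 57 = 305.
Σ(nₕ−1)sₕ² = 103·203.9184 + 104·92.3521 + 41·79.0321 + 57·91.5849 = 39068.869.
s²ₚ = 39068.869 / 305 = 128.0947... → 128.09.

128.09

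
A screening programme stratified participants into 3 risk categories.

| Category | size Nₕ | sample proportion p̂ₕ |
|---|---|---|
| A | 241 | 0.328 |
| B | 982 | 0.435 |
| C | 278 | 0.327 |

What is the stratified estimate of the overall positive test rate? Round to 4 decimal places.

0.3978

Wₕ = Nₕ/N with N = 1501: 0.1606, 0.6542, 0.1852.
p̂_st = 0.1606·0.328 + 0.6542·0.435 + 0.1852·0.327 ≈ 0.397817... → 0.3978.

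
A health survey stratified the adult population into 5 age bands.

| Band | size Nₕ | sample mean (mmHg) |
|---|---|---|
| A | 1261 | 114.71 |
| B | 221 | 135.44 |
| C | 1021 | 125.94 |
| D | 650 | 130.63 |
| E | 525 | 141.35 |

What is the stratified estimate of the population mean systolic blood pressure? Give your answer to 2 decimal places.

125.69

x̄_st = (Σ Nₕx̄ₕ) / (Σ Nₕ) = (1261·114.71 + 221·135.44 + 1021·125.94 + 650·130.63 + 525·141.35) / 3678
= 462284.54 / 3678 = 125.6891... → 125.69.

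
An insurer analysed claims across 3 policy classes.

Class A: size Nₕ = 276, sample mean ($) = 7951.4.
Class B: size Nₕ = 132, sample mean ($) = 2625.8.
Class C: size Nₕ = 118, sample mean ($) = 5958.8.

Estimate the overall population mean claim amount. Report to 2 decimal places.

x̄_st = (Σ Nₕx̄ₕ) / (Σ Nₕ) = (276·7951.4 + 132·2625.8 + 118·5958.8) / 526
= 3244330.4 / 526 = 6167.9285... → 6167.93.

6167.93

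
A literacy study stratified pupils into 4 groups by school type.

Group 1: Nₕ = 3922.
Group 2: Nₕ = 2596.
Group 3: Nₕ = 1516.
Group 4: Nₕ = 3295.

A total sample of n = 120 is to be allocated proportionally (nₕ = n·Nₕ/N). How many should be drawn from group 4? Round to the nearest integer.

35

Share of group 4 = 3295/11329 = 0.29085.
Allocate 120 × 0.29085 = 34.902... → 35.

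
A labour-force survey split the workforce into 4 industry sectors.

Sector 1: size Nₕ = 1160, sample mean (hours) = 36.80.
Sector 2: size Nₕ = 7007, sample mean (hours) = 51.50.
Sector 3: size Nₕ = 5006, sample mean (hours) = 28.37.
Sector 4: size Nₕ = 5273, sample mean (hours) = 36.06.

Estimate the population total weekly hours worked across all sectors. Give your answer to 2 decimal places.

735713.10

1: 1160·36.80 = 42688
2: 7007·51.50 = 360860.5
3: 5006·28.37 = 142020.22
4: 5273·36.06 = 190144.38
τ̂ = Σ Nₕx̄ₕ = 735713.10.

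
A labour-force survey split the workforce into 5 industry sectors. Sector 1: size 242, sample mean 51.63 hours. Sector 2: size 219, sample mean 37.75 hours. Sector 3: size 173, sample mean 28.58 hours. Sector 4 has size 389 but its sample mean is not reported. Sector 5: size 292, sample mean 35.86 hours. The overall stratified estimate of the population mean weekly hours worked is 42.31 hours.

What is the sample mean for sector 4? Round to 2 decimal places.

50.03

N = 242 + 219 + 173 + 389 + 292 = 1315.
Overall total = μ·N = 42.31·1315 = 55637.65.
Subtract the known strata: 242·51.63 + 219·37.75 + 173·28.58 + 292·35.86 = 36177.17.
Remaining total for sector 4: 55637.65 − 36177.17 = 19460.48.
Divide by its size: 19460.48 / 389 = 50.0269... → 50.03.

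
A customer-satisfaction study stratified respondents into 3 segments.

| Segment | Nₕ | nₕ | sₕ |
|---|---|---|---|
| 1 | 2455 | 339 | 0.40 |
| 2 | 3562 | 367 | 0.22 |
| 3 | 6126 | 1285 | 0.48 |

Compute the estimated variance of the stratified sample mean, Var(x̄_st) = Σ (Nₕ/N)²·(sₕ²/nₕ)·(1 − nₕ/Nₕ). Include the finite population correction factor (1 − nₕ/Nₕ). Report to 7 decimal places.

N = 12143; Wₕ = Nₕ/N.
segment 1: (2455/12143)²·0.40²/339·(1 − 339/2455) = 0.0000166278
segment 2: (3562/12143)²·0.22²/367·(1 − 367/3562) = 0.0000101787
segment 3: (6126/12143)²·0.48²/1285·(1 − 1285/6126) = 0.0000360611
Sum = 0.0000628677 → 0.0000629.

0.0000629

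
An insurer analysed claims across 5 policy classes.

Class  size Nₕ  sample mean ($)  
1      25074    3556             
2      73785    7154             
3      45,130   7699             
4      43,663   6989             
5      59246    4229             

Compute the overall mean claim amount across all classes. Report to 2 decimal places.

x̄_st = (Σ Nₕx̄ₕ) / (Σ Nₕ) = (25074·3556 + 73785·7154 + 45130·7699 + 43663·6989 + 59246·4229) / 246898
= 1520188945 / 246898 = 6157.1537... → 6157.15.

6157.15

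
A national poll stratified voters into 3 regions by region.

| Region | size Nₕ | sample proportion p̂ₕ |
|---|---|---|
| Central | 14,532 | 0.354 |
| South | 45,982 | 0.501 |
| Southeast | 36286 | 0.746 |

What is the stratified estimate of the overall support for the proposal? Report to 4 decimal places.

0.5708

Wₕ = Nₕ/N with N = 96800: 0.1501, 0.4750, 0.3749.
p̂_st = 0.1501·0.354 + 0.4750·0.501 + 0.3749·0.746 ≈ 0.570771... → 0.5708.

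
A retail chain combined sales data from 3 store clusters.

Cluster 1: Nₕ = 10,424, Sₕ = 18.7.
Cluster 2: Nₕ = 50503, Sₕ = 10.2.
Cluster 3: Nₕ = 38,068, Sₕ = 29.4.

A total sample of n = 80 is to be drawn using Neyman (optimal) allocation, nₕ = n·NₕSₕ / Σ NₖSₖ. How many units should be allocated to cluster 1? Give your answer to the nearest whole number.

Σ NₕSₕ = 10424·18.7 + 50503·10.2 + 38068·29.4 = 1829258.6.
Share for 1: 194928.8/1829258.6 = 0.10656.
n_1 = 80 × 0.10656 = 8.525... → 9.

9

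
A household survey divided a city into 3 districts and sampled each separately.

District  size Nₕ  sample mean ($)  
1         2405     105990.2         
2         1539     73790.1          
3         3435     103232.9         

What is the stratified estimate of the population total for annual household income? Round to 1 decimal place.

Population total = Σ Nₕ·x̄ₕ (each stratum's size times its mean).
2405·105990.2 + 1539·73790.1 + 3435·103232.9 = 254906431 + 113562963.9 + 354605011.5 = 723074406.4.

723074406.4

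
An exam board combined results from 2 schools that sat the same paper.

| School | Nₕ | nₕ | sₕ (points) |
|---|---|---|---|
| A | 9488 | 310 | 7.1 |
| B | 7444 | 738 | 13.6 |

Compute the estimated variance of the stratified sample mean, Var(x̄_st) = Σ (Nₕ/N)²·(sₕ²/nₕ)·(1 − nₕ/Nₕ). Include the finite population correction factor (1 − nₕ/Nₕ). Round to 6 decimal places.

0.093032

N = 16932. Term for each stratum: Wₕ²sₕ²/nₕ·(1−nₕ/Nₕ).
Var(x̄_st) = 0.049392523 + 0.043639006 = 0.093031529 → 0.093032.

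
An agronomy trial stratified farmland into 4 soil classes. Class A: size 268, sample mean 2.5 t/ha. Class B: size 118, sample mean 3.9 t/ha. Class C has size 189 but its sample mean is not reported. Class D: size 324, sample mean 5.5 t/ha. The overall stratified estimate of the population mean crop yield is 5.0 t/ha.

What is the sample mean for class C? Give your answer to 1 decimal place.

8.4

N = 268 + 118 + 189 + 324 = 899.
Overall total = μ·N = 5.0·899 = 4495.
Subtract the known strata: 268·2.5 + 118·3.9 + 324·5.5 = 2912.2.
Remaining total for class C: 4495 − 2912.2 = 1582.8.
Divide by its size: 1582.8 / 189 = 8.375... → 8.4.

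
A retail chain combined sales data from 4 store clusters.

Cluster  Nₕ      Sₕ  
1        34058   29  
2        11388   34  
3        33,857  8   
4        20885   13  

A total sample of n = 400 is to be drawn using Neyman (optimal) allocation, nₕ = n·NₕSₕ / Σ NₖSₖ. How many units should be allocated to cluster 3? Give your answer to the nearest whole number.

1: NₕSₕ = 34058·29 = 987682
2: NₕSₕ = 11388·34 = 387192
3: NₕSₕ = 33857·8 = 270856
4: NₕSₕ = 20885·13 = 271505
Σ NₕSₕ = 1917235.
n_3 = 400·270856/1917235 = 56.510... → 57.

57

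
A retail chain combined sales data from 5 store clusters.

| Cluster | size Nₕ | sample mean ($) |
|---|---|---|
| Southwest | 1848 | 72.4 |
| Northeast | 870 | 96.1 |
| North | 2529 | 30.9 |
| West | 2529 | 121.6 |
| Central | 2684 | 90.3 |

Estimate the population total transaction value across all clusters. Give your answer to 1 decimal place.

845439.9

Population total = Σ Nₕ·x̄ₕ (each stratum's size times its mean).
1848·72.4 + 870·96.1 + 2529·30.9 + 2529·121.6 + 2684·90.3 = 133795.2 + 83607 + 78146.1 + 307526.4 + 242365.2 = 845439.9.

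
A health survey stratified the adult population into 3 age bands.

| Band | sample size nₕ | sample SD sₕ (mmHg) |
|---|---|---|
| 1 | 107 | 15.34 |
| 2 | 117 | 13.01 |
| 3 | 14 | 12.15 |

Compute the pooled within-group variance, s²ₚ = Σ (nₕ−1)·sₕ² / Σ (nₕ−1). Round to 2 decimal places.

Degrees of freedom: 106 + 116 + 13 = 235.
Σ(nₕ−1)sₕ² = 106·235.3156 + 116·169.2601 + 13·147.6225 = 46496.7177.
s²ₚ = 46496.7177 / 235 = 197.8584... → 197.86.

197.86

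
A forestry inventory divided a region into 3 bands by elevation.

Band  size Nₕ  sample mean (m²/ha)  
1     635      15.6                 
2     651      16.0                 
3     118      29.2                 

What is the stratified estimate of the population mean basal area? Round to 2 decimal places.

N = 1404; weights Wₕ = Nₕ/N = (0.4523, 0.4637, 0.0840).
x̄_st = Σ Wₕ·x̄ₕ = 0.4523·15.6 + 0.4637·16.0 + 0.0840·29.2 ≈ 16.9285...
→ 16.93.

16.93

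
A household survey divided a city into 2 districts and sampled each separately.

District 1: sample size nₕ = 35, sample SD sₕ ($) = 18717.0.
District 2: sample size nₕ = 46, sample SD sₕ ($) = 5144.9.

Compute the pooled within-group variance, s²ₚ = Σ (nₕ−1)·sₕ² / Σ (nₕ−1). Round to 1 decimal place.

1: (35−1)·18717.0² = 34·350326089 = 11911087026
2: (46−1)·5144.9² = 45·26469996.01 = 1191149820.45
Numerator = 13102236846.45; denominator = Σ(nₕ−1) = 79.
s²ₚ = 13102236846.45/79 = 165851099.322... → 165851099.3.

165851099.3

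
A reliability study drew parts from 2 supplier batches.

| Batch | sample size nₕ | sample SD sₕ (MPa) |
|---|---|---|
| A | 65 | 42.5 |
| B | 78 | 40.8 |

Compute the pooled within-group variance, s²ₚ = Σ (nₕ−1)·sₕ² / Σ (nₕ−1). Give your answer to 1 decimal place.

1728.9

Degrees of freedom: 64 + 77 = 141.
Σ(nₕ−1)sₕ² = 64·1806.25 + 77·1664.64 = 243777.28.
s²ₚ = 243777.28 / 141 = 1728.917... → 1728.9.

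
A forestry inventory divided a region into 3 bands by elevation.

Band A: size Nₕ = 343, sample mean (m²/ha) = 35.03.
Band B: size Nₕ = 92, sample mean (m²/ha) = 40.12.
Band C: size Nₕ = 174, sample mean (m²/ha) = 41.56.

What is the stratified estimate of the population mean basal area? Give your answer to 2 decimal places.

37.66

N = 609; weights Wₕ = Nₕ/N = (0.5632, 0.1511, 0.2857).
x̄_st = Σ Wₕ·x̄ₕ = 0.5632·35.03 + 0.1511·40.12 + 0.2857·41.56 ≈ 37.6646...
→ 37.66.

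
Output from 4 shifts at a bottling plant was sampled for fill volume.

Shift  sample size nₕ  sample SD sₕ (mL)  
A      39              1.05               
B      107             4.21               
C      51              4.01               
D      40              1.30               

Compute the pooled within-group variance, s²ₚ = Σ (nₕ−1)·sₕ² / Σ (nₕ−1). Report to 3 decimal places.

11.977

Degrees of freedom: 38 + 106 + 50 + 39 = 233.
Σ(nₕ−1)sₕ² = 38·1.1025 + 106·17.7241 + 50·16.0801 + 39·1.69 = 2790.5646.
s²ₚ = 2790.5646 / 233 = 11.97667... → 11.977.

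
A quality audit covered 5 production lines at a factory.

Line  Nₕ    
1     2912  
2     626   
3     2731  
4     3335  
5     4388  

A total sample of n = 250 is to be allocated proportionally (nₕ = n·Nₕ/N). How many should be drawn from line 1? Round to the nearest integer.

Share of line 1 = 2912/13992 = 0.20812.
Allocate 250 × 0.20812 = 52.030... → 52.

52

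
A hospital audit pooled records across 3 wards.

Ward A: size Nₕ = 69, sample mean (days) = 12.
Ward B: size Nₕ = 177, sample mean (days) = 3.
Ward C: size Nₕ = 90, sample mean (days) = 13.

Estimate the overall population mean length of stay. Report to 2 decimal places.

N = 336; weights Wₕ = Nₕ/N = (0.2054, 0.5268, 0.2679).
x̄_st = Σ Wₕ·x̄ₕ = 0.2054·12 + 0.5268·3 + 0.2679·13 ≈ 7.5268...
→ 7.53.

7.53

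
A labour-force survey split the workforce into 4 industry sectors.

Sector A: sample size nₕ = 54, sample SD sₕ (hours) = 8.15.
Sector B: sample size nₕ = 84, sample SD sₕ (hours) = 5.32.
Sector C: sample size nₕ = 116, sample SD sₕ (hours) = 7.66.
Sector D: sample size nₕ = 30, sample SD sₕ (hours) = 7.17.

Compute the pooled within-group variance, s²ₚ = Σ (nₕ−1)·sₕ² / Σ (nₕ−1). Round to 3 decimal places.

50.386

A: (54−1)·8.15² = 53·66.4225 = 3520.3925
B: (84−1)·5.32² = 83·28.3024 = 2349.0992
C: (116−1)·7.66² = 115·58.6756 = 6747.694
D: (30−1)·7.17² = 29·51.4089 = 1490.8581
Numerator = 14108.0438; denominator = Σ(nₕ−1) = 280.
s²ₚ = 14108.0438/280 = 50.38587... → 50.386.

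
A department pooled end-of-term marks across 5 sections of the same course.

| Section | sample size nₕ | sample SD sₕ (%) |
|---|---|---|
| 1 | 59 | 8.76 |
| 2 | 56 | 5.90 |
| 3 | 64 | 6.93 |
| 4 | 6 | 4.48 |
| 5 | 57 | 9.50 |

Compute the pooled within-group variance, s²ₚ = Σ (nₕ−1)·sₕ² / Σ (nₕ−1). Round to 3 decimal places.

1: (59−1)·8.76² = 58·76.7376 = 4450.7808
2: (56−1)·5.90² = 55·34.81 = 1914.55
3: (64−1)·6.93² = 63·48.0249 = 3025.5687
4: (6−1)·4.48² = 5·20.0704 = 100.352
5: (57−1)·9.50² = 56·90.25 = 5054
Numerator = 14545.2515; denominator = Σ(nₕ−1) = 237.
s²ₚ = 14545.2515/237 = 61.37237... → 61.372.

61.372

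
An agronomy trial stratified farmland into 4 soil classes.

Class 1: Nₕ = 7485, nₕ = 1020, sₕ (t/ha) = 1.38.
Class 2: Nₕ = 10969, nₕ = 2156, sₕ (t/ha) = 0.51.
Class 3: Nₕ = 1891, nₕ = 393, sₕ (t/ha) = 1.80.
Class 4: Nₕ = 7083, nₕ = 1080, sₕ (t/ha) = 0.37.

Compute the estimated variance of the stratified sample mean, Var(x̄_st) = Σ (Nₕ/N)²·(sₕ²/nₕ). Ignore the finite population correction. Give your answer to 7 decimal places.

N = 27428; Wₕ = Nₕ/N.
class 1: (7485/27428)²·1.38²/1020 = 0.0001390443
class 2: (10969/27428)²·0.51²/2156 = 0.0000192947
class 3: (1891/27428)²·1.80²/393 = 0.0000391875
class 4: (7083/27428)²·0.37²/1080 = 0.0000084533
Sum = 0.0002059798 → 0.0002060.

0.0002060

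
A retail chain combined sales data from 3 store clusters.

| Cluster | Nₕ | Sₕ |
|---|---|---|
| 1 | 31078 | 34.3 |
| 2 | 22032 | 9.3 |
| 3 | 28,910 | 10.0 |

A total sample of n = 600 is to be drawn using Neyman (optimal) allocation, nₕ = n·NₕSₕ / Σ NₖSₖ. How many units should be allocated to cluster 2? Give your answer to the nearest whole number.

1: NₕSₕ = 31078·34.3 = 1065975.4
2: NₕSₕ = 22032·9.3 = 204897.6
3: NₕSₕ = 28910·10.0 = 289100
Σ NₕSₕ = 1559973.
n_2 = 600·204897.6/1559973 = 78.808... → 79.

79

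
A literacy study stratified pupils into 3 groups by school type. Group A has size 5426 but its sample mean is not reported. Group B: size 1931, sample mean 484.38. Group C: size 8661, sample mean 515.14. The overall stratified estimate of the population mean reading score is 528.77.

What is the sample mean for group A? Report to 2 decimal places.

566.32

N = 5426 + 1931 + 8661 = 16018.
Overall total = μ·N = 528.77·16018 = 8469837.86.
Subtract the known strata: 1931·484.38 + 8661·515.14 = 5396965.32.
Remaining total for group A: 8469837.86 − 5396965.32 = 3072872.54.
Divide by its size: 3072872.54 / 5426 = 566.3237... → 566.32.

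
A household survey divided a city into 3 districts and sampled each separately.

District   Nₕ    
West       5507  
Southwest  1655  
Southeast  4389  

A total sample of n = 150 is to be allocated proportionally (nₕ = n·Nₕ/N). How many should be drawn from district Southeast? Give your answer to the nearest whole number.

N = 5507 + 1655 + 4389 = 11551.
n_Southeast = 150·4389/11551 = 56.995... → 57.

57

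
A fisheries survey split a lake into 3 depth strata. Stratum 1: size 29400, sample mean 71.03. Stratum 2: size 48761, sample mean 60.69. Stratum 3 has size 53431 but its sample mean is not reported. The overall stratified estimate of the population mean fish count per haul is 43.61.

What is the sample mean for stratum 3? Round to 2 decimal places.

12.94

Σ Nₕx̄ₕ = N·μ, so 53431·x̄_3 = 131592·43.61 − (29400·71.03 + 48761·60.69).
= 5738727.12 − 5047587.09 = 691140.03.
x̄_3 = 691140.03 / 53431 = 12.9352... → 12.94.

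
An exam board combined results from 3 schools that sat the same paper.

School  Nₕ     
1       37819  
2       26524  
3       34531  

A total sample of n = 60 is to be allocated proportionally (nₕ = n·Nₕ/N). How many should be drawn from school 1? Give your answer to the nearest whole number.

23

Share of school 1 = 37819/98874 = 0.38250.
Allocate 60 × 0.38250 = 22.950... → 23.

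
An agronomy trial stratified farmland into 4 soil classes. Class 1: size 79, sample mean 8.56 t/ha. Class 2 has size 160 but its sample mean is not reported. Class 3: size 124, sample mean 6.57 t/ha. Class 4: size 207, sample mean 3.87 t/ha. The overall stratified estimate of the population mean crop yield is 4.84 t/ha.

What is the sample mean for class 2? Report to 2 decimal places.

2.92

N = 79 + 160 + 124 + 207 = 570.
Overall total = μ·N = 4.84·570 = 2758.8.
Subtract the known strata: 79·8.56 + 124·6.57 + 207·3.87 = 2292.01.
Remaining total for class 2: 2758.8 − 2292.01 = 466.79.
Divide by its size: 466.79 / 160 = 2.9174... → 2.92.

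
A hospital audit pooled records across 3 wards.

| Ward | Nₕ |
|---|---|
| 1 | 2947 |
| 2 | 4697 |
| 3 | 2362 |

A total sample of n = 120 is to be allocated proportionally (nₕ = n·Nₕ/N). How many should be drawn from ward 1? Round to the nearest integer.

Share of ward 1 = 2947/10006 = 0.29452.
Allocate 120 × 0.29452 = 35.343... → 35.

35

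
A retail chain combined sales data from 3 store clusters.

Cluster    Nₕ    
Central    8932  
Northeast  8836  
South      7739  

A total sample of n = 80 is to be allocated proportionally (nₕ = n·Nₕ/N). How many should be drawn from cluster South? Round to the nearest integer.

Share of cluster South = 7739/25507 = 0.30341.
Allocate 80 × 0.30341 = 24.273... → 24.

24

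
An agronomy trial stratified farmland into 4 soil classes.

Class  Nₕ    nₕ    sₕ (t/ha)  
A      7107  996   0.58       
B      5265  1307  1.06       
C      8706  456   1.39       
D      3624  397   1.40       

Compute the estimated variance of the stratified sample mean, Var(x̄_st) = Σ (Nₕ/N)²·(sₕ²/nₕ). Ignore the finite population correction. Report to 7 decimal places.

0.0006996

N = 24702; Wₕ = Nₕ/N.
class A: (7107/24702)²·0.58²/996 = 0.0000279579
class B: (5265/24702)²·1.06²/1307 = 0.0000390543
class C: (8706/24702)²·1.39²/456 = 0.0005263054
class D: (3624/24702)²·1.40²/397 = 0.0001062619
Sum = 0.0006995796 → 0.0006996.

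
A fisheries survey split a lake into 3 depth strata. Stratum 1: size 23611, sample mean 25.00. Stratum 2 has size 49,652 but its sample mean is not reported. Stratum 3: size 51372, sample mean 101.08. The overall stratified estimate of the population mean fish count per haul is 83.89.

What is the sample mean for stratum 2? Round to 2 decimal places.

94.11

Σ Nₕx̄ₕ = N·μ, so 49652·x̄_2 = 124635·83.89 − (23611·25.00 + 51372·101.08).
= 10455630.15 − 5782956.76 = 4672673.39.
x̄_2 = 4672673.39 / 49652 = 94.1085... → 94.11.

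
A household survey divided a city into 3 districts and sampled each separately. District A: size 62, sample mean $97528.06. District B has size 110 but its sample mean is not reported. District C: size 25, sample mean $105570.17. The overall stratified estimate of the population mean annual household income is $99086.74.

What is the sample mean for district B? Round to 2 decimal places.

98491.76

N = 62 + 110 + 25 = 197.
Overall total = μ·N = 99086.74·197 = 19520087.78.
Subtract the known strata: 62·97528.06 + 25·105570.17 = 8685993.97.
Remaining total for district B: 19520087.78 − 8685993.97 = 10834093.81.
Divide by its size: 10834093.81 / 110 = 98491.7619... → 98491.76.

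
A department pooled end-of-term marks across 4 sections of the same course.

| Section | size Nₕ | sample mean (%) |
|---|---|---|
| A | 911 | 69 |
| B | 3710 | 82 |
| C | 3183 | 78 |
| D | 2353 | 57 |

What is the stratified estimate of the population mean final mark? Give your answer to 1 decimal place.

73.8

N = 10157; weights Wₕ = Nₕ/N = (0.0897, 0.3653, 0.3134, 0.2317).
x̄_st = Σ Wₕ·x̄ₕ = 0.0897·69 + 0.3653·82 + 0.3134·78 + 0.2317·57 ≈ 73.789...
→ 73.8.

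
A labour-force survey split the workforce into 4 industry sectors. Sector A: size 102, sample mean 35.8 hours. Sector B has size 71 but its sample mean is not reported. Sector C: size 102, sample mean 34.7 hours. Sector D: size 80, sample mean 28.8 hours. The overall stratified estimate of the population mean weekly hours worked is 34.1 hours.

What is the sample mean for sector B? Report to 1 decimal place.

36.8

Σ Nₕx̄ₕ = N·μ, so 71·x̄_B = 355·34.1 − (102·35.8 + 102·34.7 + 80·28.8).
= 12105.5 − 9495 = 2610.5.
x̄_B = 2610.5 / 71 = 36.768... → 36.8.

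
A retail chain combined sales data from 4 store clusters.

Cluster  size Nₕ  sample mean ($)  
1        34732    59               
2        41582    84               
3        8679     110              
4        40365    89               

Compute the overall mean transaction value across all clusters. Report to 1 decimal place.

80.5

N = 125358; weights Wₕ = Nₕ/N = (0.2771, 0.3317, 0.0692, 0.3220).
x̄_st = Σ Wₕ·x̄ₕ = 0.2771·59 + 0.3317·84 + 0.0692·110 + 0.3220·89 ≈ 80.484...
→ 80.5.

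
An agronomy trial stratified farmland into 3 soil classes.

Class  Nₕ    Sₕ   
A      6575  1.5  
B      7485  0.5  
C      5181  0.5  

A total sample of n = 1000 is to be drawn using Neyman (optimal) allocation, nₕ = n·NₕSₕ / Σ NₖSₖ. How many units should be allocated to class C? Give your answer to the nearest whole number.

160

A: NₕSₕ = 6575·1.5 = 9862.5
B: NₕSₕ = 7485·0.5 = 3742.5
C: NₕSₕ = 5181·0.5 = 2590.5
Σ NₕSₕ = 16195.5.
n_C = 1000·2590.5/16195.5 = 159.952... → 160.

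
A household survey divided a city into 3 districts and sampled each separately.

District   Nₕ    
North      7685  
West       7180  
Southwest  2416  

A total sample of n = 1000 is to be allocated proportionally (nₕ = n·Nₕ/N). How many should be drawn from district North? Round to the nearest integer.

N = 7685 + 7180 + 2416 = 17281.
n_North = 1000·7685/17281 = 444.708... → 445.

445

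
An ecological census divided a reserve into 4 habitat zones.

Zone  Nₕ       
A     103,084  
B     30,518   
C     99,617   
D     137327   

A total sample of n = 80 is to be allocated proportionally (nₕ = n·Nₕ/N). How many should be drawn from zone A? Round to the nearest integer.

22

Share of zone A = 103084/370546 = 0.27819.
Allocate 80 × 0.27819 = 22.256... → 22.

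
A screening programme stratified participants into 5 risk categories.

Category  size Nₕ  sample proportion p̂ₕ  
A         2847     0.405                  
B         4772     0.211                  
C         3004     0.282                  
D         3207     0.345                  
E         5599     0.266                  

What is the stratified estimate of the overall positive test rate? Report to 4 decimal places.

N = 2847 + 4772 + 3004 + 3207 + 5599 = 19429.
Overall proportion = Σ (Nₕ/N)·p̂ₕ.
Σ Nₕp̂ₕ = 1153.035 + 1006.892 + 847.128 + 1106.415 + 1489.334 = 5602.804.
5602.804 / 19429 = 0.288373... → 0.2884.

0.2884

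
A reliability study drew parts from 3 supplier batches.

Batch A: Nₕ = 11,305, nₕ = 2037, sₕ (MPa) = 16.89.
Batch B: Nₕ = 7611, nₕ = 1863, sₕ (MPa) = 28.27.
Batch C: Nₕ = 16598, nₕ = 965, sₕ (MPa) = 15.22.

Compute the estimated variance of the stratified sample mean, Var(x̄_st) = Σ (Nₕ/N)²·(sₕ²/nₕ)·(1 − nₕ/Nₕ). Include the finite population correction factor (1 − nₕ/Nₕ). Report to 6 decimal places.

0.075899

N = 35514. Term for each stratum: Wₕ²sₕ²/nₕ·(1−nₕ/Nₕ).
Var(x̄_st) = 0.011633910 + 0.014879833 + 0.049385664 = 0.075899407 → 0.075899.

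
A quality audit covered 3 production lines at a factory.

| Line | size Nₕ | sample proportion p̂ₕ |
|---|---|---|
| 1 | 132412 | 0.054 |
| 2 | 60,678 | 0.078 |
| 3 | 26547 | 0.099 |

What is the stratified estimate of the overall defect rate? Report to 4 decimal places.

0.0661

N = 132412 + 60678 + 26547 = 219637.
Overall proportion = Σ (Nₕ/N)·p̂ₕ.
Σ Nₕp̂ₕ = 7150.248 + 4732.884 + 2628.153 = 14511.285.
14511.285 / 219637 = 0.066069... → 0.0661.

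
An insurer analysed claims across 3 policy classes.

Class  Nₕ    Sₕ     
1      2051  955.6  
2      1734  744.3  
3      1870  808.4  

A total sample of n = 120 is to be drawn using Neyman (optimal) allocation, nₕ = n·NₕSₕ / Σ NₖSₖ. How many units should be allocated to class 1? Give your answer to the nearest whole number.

Σ NₕSₕ = 2051·955.6 + 1734·744.3 + 1870·808.4 = 4762259.8.
Share for 1: 1959935.6/4762259.8 = 0.41156.
n_1 = 120 × 0.41156 = 49.387... → 49.

49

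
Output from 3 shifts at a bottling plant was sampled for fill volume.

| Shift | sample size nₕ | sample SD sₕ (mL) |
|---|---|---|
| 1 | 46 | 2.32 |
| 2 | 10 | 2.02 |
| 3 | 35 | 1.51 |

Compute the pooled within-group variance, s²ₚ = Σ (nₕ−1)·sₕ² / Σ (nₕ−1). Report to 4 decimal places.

1: (46−1)·2.32² = 45·5.3824 = 242.208
2: (10−1)·2.02² = 9·4.0804 = 36.7236
3: (35−1)·1.51² = 34·2.2801 = 77.5234
Numerator = 356.455; denominator = Σ(nₕ−1) = 88.
s²ₚ = 356.455/88 = 4.050625 → 4.0506.

4.0506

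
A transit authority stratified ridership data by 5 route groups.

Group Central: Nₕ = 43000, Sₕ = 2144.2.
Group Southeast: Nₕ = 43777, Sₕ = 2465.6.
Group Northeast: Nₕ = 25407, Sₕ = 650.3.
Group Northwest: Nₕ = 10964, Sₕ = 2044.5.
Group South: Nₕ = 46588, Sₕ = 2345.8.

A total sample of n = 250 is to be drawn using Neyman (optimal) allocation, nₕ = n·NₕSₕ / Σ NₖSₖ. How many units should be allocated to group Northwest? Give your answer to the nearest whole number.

Σ NₕSₕ = 43000·2144.2 + 43777·2465.6 + 25407·650.3 + 10964·2044.5 + 46588·2345.8 = 348361371.7.
Share for Northwest: 22415898/348361371.7 = 0.06435.
n_Northwest = 250 × 0.06435 = 16.087... → 16.

16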